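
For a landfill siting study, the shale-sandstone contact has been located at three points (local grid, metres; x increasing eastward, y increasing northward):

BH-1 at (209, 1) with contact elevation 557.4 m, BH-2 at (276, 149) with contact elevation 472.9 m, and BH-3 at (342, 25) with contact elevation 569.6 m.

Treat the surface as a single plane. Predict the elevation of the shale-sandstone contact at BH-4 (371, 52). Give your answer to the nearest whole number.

Two edge vectors: BH-1→BH-2 = (67, 148, -84.5), BH-1→BH-3 = (133, 24, 12.2).
Normal n = (BH-1→BH-2) × (BH-1→BH-3) = (3833.6, -12055.9, -18076).
So ∂z/∂x = −n_x/n_z = 0.21208 and ∂z/∂y = −n_y/n_z = −0.66696.
Intercept c from BH-1: 557.4 − 44.33 + 0.67 = 513.74.
At (371, 52): z = 78.7 − 34.7 + 513.74 = 557.7 m.

558 m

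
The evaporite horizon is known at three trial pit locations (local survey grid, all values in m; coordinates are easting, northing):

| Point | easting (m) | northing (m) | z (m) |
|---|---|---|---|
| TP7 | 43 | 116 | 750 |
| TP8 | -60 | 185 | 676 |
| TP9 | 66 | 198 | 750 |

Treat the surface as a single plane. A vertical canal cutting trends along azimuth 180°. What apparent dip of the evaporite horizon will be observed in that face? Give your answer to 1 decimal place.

Two edge vectors: TP7→TP8 = (-103, 69, -74), TP7→TP9 = (23, 82, 0).
Normal n = (TP7→TP8) × (TP7→TP9) = (6068, -1702, -10033).
So ∂z/∂easting = −n_x/n_z = 0.60480 and ∂z/∂northing = −n_y/n_z = −0.16964.
Unit vector along 180° is (sin 180°, cos 180°) = (0.0000, -1.0000).
Slope in that direction = a·(0.0000) + b·(-1.0000) = 0.16964.
Apparent dip = arctan|0.16964| = 9.6° (true dip is 32.1°, so apparent ≤ true as expected).

9.6°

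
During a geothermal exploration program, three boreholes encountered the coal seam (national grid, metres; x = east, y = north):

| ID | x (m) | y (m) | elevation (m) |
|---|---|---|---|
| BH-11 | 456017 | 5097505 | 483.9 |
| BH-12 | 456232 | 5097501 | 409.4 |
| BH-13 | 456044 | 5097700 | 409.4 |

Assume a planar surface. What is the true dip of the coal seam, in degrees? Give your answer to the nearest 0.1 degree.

Two edge vectors: BH-11→BH-12 = (215, -4, -74.5), BH-11→BH-13 = (27, 195, -74.5).
Normal n = (BH-11→BH-12) × (BH-11→BH-13) = (14825.5, 14006, 42033).
So ∂z/∂x = −n_x/n_z = −0.35271 and ∂z/∂y = −n_y/n_z = −0.33321.
Gradient magnitude |∇z| = √(a² + b²) = √(0.12441 + 0.11103) = 0.48522.
True dip = arctan(0.48522) = 25.9°, dipping toward NE (azimuth ≈ 047°).

25.9°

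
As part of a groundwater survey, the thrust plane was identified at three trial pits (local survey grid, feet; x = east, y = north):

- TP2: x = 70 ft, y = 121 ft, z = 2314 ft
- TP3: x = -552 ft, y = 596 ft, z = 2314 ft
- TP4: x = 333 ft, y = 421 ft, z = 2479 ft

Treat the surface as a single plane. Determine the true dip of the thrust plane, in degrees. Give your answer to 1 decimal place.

22.5°

Let the plane be z = a·x + b·y + c.
TP3−TP2: −622a + 475b = 0;  TP4−TP2: 263a + 300b = 165.
Solving gives a = 0.25158, b = 0.32944.
Gradient magnitude |∇z| = √(a² + b²) = √(0.06329 + 0.10853) = 0.41452.
True dip = arctan(0.41452) = 22.5°, dipping toward SW (azimuth ≈ 217°).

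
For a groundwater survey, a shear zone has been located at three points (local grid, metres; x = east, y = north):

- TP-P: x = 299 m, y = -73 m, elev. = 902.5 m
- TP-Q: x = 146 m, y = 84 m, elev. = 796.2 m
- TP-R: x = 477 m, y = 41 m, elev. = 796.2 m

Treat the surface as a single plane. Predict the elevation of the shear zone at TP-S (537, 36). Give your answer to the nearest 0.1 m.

794.0 m

Let the plane be z = a·x + b·y + c.
TP-Q−TP-P: −153a + 157b = −106.3;  TP-R−TP-P: 178a + 114b = −106.3.
Solving gives a = −0.10071, b = −0.77521.
Then c = 902.5 − a·299 − b·-73 = 876.02.
At (537, 36): z = −54.1 − 27.9 + 876.02 = 794.0 m.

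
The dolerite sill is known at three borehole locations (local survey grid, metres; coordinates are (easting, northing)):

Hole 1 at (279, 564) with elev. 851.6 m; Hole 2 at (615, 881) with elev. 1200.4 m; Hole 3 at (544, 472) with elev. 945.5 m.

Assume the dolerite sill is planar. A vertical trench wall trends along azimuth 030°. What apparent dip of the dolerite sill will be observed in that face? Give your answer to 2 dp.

Let the plane be z = a·E + b·N + c.
Hole 2−Hole 1: 336a + 317b = 348.8;  Hole 3−Hole 1: 265a − 92b = 93.9.
Solving gives a = 0.53827, b = 0.52979.
Unit vector along 030° is (sin 30°, cos 30°) = (0.5000, 0.8660).
Slope in that direction = a·(0.5000) + b·(0.8660) = 0.72794.
Apparent dip = arctan|0.72794| = 36.05° (true dip is 37.1°, so apparent ≤ true as expected).

36.05°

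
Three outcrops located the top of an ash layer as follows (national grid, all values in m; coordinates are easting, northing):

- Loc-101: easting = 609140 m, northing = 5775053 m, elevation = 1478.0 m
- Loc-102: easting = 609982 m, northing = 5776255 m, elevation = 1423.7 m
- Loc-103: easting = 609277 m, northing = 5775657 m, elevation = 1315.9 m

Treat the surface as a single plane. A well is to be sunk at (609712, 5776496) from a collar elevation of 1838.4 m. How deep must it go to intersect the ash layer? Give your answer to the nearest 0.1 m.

632.4 m

Let the plane be z = a·easting + b·northing + c.
Loc-102−Loc-101: 842a + 1202b = −54.3;  Loc-103−Loc-101: 137a + 604b = −162.1.
Solving gives a = 0.471212060, b = −0.375258364.
Then c = 1478 − a·609140 − b·5775053 = 1881580.83.
At (609712, 5776496): z_contact = 287303.65 − 2167678.44 + 1881580.83 = 1206.04 m.
Depth below ground = 1838.4 − 1206.04 = 632.4 m.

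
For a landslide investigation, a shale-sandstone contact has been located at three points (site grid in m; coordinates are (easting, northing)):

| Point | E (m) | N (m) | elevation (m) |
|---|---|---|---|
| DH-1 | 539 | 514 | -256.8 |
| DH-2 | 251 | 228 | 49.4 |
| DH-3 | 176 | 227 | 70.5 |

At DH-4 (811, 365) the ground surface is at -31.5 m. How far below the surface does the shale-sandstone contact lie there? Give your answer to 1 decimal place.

180.0 m

Two edge vectors: DH-1→DH-2 = (-288, -286, 306.2), DH-1→DH-3 = (-363, -287, 327.3).
Normal n = (DH-1→DH-2) × (DH-1→DH-3) = (-5728.4, -16888.2, -21162).
So ∂z/∂E = −n_x/n_z = −0.27069 and ∂z/∂N = −n_y/n_z = −0.79804.
Intercept c from DH-1: -256.8 + 145.90 + 410.19 = 299.30.
At (811, 365): z_contact = −219.53 − 291.29 + 299.30 = -211.52 m.
Depth below ground = -31.5 − (-211.52) = 180.0 m.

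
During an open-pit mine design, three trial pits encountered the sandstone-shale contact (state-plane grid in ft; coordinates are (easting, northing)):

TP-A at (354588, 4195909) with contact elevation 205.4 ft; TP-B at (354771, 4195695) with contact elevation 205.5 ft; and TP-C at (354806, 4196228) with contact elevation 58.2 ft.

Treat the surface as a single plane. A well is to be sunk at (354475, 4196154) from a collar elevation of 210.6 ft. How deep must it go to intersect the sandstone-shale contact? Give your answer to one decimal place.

Let the plane be z = a·E + b·N + c.
TP-B−TP-A: 183a − 214b = 0.1;  TP-C−TP-A: 218a + 319b = −147.2.
Solving gives a = −0.299621057, b = −0.256685296.
Then c = 205.4 − a·354588 − b·4195909 = 1183475.58.
At (354475, 4196154): z_contact = −106208.17 − 1077091.03 + 1183475.58 = 176.37 ft.
Depth below ground = 210.6 − 176.37 = 34.2 ft.

34.2 ft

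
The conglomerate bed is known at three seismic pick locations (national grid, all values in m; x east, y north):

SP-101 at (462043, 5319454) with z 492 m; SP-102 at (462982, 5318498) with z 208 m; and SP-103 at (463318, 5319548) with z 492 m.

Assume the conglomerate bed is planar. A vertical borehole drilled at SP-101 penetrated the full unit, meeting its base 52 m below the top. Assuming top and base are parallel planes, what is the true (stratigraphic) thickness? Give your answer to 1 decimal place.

Let the plane be z = a·x + b·y + c.
SP-102−SP-101: 939a − 956b = −284;  SP-103−SP-101: 1275a + 94b = 0.
Solving gives a = −0.02042, b = 0.27701.
|∇z| = √(a²+b²) = 0.27776, so dip δ = arctan(0.27776) = 15.52°.
True thickness = vertical thickness × cos δ = 52 × cos 15.52° = 50.1 m.

50.1 m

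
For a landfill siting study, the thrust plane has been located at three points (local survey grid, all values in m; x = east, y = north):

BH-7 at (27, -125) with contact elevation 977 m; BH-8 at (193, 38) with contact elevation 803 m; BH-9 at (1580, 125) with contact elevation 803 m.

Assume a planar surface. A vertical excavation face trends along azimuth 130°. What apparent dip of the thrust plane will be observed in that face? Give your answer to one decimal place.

Let the plane be z = a·x + b·y + c.
BH-8−BH-7: 166a + 163b = −174;  BH-9−BH-7: 1553a + 250b = −174.
Solving gives a = 0.07153, b = −1.14033.
Unit vector along 130° is (sin 130°, cos 130°) = (0.7660, -0.6428).
Slope in that direction = a·(0.7660) + b·(-0.6428) = 0.78778.
Apparent dip = arctan|0.78778| = 38.2° (true dip is 48.8°, so apparent ≤ true as expected).

38.2°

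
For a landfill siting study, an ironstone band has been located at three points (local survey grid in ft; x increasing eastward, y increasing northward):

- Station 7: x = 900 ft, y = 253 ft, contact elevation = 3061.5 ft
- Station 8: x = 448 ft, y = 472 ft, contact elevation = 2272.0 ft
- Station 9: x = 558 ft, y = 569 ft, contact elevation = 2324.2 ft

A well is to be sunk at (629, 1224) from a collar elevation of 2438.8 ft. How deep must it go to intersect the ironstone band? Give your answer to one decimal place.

Two edge vectors: Station 7→Station 8 = (-452, 219, -789.5), Station 7→Station 9 = (-342, 316, -737.3).
Normal n = (Station 7→Station 8) × (Station 7→Station 9) = (88013.3, -63250.6, -67934).
So ∂z/∂x = −n_x/n_z = 1.295571 and ∂z/∂y = −n_y/n_z = −0.931060.
Intercept c from Station 7: 3061.5 − 1166.01 + 235.56 = 2131.04.
At (629, 1224): z_contact = 814.91 − 1139.62 + 2131.04 = 1806.34 ft.
Depth below ground = 2438.8 − 1806.34 = 632.5 ft.

632.5 ft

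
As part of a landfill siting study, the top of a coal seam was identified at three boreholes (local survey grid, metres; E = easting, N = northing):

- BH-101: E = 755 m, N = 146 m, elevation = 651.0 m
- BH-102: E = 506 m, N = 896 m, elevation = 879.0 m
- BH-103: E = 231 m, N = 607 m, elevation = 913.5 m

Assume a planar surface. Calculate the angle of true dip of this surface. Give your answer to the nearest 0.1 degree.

21.0°

Let the plane be z = a·E + b·N + c.
BH-102−BH-101: −249a + 750b = 228;  BH-103−BH-101: −524a + 461b = 262.5.
Solving gives a = −0.32985, b = 0.19449.
Gradient magnitude |∇z| = √(a² + b²) = √(0.10880 + 0.03783) = 0.38292.
True dip = arctan(0.38292) = 21.0°, dipping toward ESE (azimuth ≈ 121°).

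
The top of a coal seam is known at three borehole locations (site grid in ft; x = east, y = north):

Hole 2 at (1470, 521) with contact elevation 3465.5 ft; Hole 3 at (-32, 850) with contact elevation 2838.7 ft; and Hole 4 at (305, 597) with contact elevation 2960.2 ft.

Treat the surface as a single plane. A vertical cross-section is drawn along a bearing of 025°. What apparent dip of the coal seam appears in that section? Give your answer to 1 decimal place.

15.8°

Let the plane be z = a·x + b·y + c.
Hole 3−Hole 2: −1502a + 329b = −626.8;  Hole 4−Hole 2: −1165a + 76b = −505.3.
Solving gives a = 0.44070, b = 0.10678.
Unit vector along 025° is (sin 25°, cos 25°) = (0.4226, 0.9063).
Slope in that direction = a·(0.4226) + b·(0.9063) = 0.28303.
Apparent dip = arctan|0.28303| = 15.8° (true dip is 24.4°, so apparent ≤ true as expected).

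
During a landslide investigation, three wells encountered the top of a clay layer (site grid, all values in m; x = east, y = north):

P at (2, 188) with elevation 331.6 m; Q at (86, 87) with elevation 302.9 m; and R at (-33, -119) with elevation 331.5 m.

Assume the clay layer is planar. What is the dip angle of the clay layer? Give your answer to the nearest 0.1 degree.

Let the plane be z = a·x + b·y + c.
Q−P: 84a − 101b = −28.7;  R−P: −35a − 307b = −0.1.
Solving gives a = −0.30013, b = 0.03454.
Gradient magnitude |∇z| = √(a² + b²) = √(0.09008 + 0.00119) = 0.30211.
True dip = arctan(0.30211) = 16.8°, dipping toward E (azimuth ≈ 097°).

16.8°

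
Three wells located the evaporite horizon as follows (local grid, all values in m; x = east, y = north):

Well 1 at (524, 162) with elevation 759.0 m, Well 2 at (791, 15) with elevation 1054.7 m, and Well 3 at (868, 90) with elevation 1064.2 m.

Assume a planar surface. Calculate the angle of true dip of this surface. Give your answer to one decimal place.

44.7°

Two edge vectors: Well 1→Well 2 = (267, -147, 295.7), Well 1→Well 3 = (344, -72, 305.2).
Normal n = (Well 1→Well 2) × (Well 1→Well 3) = (-23574, 20232.4, 31344).
So ∂z/∂x = −n_x/n_z = 0.75211 and ∂z/∂y = −n_y/n_z = −0.64550.
Gradient magnitude |∇z| = √(a² + b²) = √(0.56566 + 0.41666) = 0.99112.
True dip = arctan(0.99112) = 44.7°, dipping toward NW (azimuth ≈ 311°).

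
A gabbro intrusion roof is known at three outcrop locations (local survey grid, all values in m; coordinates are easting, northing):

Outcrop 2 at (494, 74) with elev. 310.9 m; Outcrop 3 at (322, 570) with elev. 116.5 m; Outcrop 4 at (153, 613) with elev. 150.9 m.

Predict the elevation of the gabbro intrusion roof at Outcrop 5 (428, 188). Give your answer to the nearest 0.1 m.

275.0 m

Let the plane be z = a·easting + b·northing + c.
Outcrop 3−Outcrop 2: −172a + 496b = −194.4;  Outcrop 4−Outcrop 2: −341a + 539b = −160.
Solving gives a = −0.33262, b = −0.50728.
Then c = 310.9 − a·494 − b·74 = 512.75.
At (428, 188): z = −142.4 − 95.4 + 512.75 = 275.0 m.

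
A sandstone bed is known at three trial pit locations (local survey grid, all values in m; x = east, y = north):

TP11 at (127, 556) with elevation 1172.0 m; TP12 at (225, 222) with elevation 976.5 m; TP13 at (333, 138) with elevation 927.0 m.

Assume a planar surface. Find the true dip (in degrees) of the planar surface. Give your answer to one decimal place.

30.3°

Let the plane be z = a·x + b·y + c.
TP12−TP11: 98a − 334b = −195.5;  TP13−TP11: 206a − 418b = −245.
Solving gives a = −0.00399, b = 0.58416.
Gradient magnitude |∇z| = √(a² + b²) = √(0.00002 + 0.34124) = 0.58417.
True dip = arctan(0.58417) = 30.3°, dipping toward S (azimuth ≈ 180°).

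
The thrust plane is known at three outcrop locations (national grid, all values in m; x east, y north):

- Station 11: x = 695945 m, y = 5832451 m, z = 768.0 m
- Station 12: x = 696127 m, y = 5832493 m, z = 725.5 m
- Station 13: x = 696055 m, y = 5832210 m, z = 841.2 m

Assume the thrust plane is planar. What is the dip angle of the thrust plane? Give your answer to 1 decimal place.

Let the plane be z = a·x + b·y + c.
Station 12−Station 11: 182a + 42b = −42.5;  Station 13−Station 11: 110a − 241b = 73.2.
Solving gives a = −0.14785, b = −0.37122.
Gradient magnitude |∇z| = √(a² + b²) = √(0.02186 + 0.13780) = 0.39958.
True dip = arctan(0.39958) = 21.8°, dipping toward NNE (azimuth ≈ 022°).

21.8°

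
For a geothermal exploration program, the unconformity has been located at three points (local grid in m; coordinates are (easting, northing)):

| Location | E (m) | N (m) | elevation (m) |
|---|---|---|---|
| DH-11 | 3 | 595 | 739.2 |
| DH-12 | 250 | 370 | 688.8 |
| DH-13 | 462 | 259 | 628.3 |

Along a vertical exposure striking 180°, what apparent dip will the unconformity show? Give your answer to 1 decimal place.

Two edge vectors: DH-11→DH-12 = (247, -225, -50.4), DH-11→DH-13 = (459, -336, -110.9).
Normal n = (DH-11→DH-12) × (DH-11→DH-13) = (8018.1, 4258.7, 20283).
So ∂z/∂E = −n_x/n_z = −0.39531 and ∂z/∂N = −n_y/n_z = −0.20996.
Unit vector along 180° is (sin 180°, cos 180°) = (0.0000, -1.0000).
Slope in that direction = a·(0.0000) + b·(-1.0000) = 0.20996.
Apparent dip = arctan|0.20996| = 11.9° (true dip is 24.1°, so apparent ≤ true as expected).

11.9°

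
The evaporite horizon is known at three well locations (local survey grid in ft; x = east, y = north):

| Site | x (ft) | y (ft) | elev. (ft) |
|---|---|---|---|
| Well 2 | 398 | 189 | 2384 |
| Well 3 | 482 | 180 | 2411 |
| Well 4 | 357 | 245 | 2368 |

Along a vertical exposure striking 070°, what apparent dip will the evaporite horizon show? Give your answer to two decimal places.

Let the plane be z = a·x + b·y + c.
Well 3−Well 2: 84a − 9b = 27;  Well 4−Well 2: −41a + 56b = −16.
Solving gives a = 0.31557, b = −0.05467.
Unit vector along 070° is (sin 70°, cos 70°) = (0.9397, 0.3420).
Slope in that direction = a·(0.9397) + b·(0.3420) = 0.27784.
Apparent dip = arctan|0.27784| = 15.53° (true dip is 17.8°, so apparent ≤ true as expected).

15.53°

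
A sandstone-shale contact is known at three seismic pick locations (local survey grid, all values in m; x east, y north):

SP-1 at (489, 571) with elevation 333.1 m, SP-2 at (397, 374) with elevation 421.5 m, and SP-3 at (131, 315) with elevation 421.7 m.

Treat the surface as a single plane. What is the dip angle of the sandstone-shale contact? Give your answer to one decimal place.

27.1°

Two edge vectors: SP-1→SP-2 = (-92, -197, 88.4), SP-1→SP-3 = (-358, -256, 88.6).
Normal n = (SP-1→SP-2) × (SP-1→SP-3) = (5176.2, -23496, -46974).
So ∂z/∂x = −n_x/n_z = 0.11019 and ∂z/∂y = −n_y/n_z = −0.50019.
Gradient magnitude |∇z| = √(a² + b²) = √(0.01214 + 0.25019) = 0.51219.
True dip = arctan(0.51219) = 27.1°, dipping toward NNW (azimuth ≈ 348°).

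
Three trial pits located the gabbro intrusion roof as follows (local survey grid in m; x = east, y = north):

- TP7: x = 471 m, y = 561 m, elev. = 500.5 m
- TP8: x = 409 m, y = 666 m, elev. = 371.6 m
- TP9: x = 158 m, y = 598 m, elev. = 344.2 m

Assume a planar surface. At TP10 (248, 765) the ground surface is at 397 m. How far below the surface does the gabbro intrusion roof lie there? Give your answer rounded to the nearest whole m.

186 m

Two edge vectors: TP7→TP8 = (-62, 105, -128.9), TP7→TP9 = (-313, 37, -156.3).
Normal n = (TP7→TP8) × (TP7→TP9) = (-11642.2, 30655.1, 30571).
So ∂z/∂x = −n_x/n_z = 0.38082 and ∂z/∂y = −n_y/n_z = −1.00275.
Intercept c from TP7: 500.5 − 179.37 + 562.54 = 883.67.
At (248, 765): z_contact = 94.4 − 767.1 + 883.67 = 211.0 m.
Depth below ground = 397 − 211.0 = 186 m.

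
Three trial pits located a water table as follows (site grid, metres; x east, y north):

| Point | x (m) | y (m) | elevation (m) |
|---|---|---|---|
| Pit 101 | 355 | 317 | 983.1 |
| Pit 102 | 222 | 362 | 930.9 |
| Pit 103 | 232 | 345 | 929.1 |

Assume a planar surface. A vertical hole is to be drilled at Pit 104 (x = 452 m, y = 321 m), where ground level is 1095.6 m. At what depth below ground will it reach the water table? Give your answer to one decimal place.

58.9 m

Two edge vectors: Pit 101→Pit 102 = (-133, 45, -52.2), Pit 101→Pit 103 = (-123, 28, -54).
Normal n = (Pit 101→Pit 102) × (Pit 101→Pit 103) = (-968.4, -761.4, 1811).
So ∂z/∂x = −n_x/n_z = 0.53473 and ∂z/∂y = −n_y/n_z = 0.42043.
Intercept c from Pit 101: 983.1 − 189.83 − 133.28 = 659.99.
At (452, 321): z_contact = 241.70 + 134.96 + 659.99 = 1036.65 m.
Depth below ground = 1095.6 − 1036.65 = 58.9 m.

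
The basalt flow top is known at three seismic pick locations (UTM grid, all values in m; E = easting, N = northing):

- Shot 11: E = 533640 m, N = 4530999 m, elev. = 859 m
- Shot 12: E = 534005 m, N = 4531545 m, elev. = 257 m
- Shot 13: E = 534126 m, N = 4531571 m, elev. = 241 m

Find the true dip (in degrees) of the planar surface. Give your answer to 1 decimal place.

Two edge vectors: Shot 11→Shot 12 = (365, 546, -602), Shot 11→Shot 13 = (486, 572, -618).
Normal n = (Shot 11→Shot 12) × (Shot 11→Shot 13) = (6916, -67002, -56576).
So ∂z/∂E = −n_x/n_z = 0.12224 and ∂z/∂N = −n_y/n_z = −1.18428.
Gradient magnitude |∇z| = √(a² + b²) = √(0.01494 + 1.40253) = 1.19058.
True dip = arctan(1.19058) = 50.0°, dipping toward N (azimuth ≈ 354°).

50.0°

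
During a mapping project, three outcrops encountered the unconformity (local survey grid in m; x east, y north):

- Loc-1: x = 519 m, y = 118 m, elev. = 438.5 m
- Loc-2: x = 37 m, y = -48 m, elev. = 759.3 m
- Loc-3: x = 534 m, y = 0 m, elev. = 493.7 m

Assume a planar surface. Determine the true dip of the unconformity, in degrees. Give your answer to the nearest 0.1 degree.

Two edge vectors: Loc-1→Loc-2 = (-482, -166, 320.8), Loc-1→Loc-3 = (15, -118, 55.2).
Normal n = (Loc-1→Loc-2) × (Loc-1→Loc-3) = (28691.2, 31418.4, 59366).
So ∂z/∂x = −n_x/n_z = −0.48329 and ∂z/∂y = −n_y/n_z = −0.52923.
Gradient magnitude |∇z| = √(a² + b²) = √(0.23357 + 0.28009) = 0.71670.
True dip = arctan(0.71670) = 35.6°, dipping toward NE (azimuth ≈ 042°).

35.6°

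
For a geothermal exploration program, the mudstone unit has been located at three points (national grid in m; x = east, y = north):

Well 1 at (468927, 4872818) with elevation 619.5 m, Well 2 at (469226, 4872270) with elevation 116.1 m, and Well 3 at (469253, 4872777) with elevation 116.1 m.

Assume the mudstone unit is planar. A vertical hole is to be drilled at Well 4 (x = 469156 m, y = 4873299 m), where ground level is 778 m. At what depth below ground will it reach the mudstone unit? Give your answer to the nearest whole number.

Let the plane be z = a·x + b·y + c.
Well 2−Well 1: 299a − 548b = −503.4;  Well 3−Well 1: 326a − 41b = −503.4.
Solving gives a = −1.53389827, b = 0.08168689.
Then c = 619.5 − a·468927 − b·4872818 = 321860.47.
At (469156, 4873299): z_contact = −719637.6 + 398084.6 + 321860.47 = 307.5 m.
Depth below ground = 778 − 307.5 = 470 m.

470 m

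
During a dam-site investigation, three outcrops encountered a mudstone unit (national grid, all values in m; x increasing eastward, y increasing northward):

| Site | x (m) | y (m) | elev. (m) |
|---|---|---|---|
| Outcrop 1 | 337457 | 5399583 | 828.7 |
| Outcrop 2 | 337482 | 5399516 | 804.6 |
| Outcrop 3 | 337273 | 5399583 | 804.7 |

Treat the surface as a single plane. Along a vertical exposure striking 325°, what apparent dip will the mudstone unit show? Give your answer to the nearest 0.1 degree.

14.6°

Two edge vectors: Outcrop 1→Outcrop 2 = (25, -67, -24.1), Outcrop 1→Outcrop 3 = (-184, 0, -24).
Normal n = (Outcrop 1→Outcrop 2) × (Outcrop 1→Outcrop 3) = (1608, 5034.4, -12328).
So ∂z/∂x = −n_x/n_z = 0.13043 and ∂z/∂y = −n_y/n_z = 0.40837.
Unit vector along 325° is (sin 325°, cos 325°) = (-0.5736, 0.8192).
Slope in that direction = a·(-0.5736) + b·(0.8192) = 0.25970.
Apparent dip = arctan|0.25970| = 14.6° (true dip is 23.2°, so apparent ≤ true as expected).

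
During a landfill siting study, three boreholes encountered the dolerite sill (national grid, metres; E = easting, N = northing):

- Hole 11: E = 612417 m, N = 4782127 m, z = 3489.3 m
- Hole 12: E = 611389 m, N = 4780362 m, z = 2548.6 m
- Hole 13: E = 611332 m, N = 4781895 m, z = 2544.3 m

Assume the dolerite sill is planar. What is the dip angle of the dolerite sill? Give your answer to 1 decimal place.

40.9°

Let the plane be z = a·E + b·N + c.
Hole 12−Hole 11: −1028a − 1765b = −940.7;  Hole 13−Hole 11: −1085a − 232b = −945.
Solving gives a = 0.86469, b = 0.02935.
Gradient magnitude |∇z| = √(a² + b²) = √(0.74769 + 0.00086) = 0.86519.
True dip = arctan(0.86519) = 40.9°, dipping toward W (azimuth ≈ 268°).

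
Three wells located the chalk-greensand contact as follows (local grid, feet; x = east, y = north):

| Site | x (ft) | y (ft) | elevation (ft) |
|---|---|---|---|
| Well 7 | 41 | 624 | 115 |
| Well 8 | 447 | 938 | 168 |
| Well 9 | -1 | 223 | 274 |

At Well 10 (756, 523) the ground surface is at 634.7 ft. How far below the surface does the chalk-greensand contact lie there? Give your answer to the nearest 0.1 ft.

134.5 ft

Two edge vectors: Well 7→Well 8 = (406, 314, 53), Well 7→Well 9 = (-42, -401, 159).
Normal n = (Well 7→Well 8) × (Well 7→Well 9) = (71179, -66780, -149618).
So ∂z/∂x = −n_x/n_z = 0.47574 and ∂z/∂y = −n_y/n_z = −0.44634.
Intercept c from Well 7: 115 − 19.51 + 278.51 = 374.01.
At (756, 523): z_contact = 359.66 − 233.43 + 374.01 = 500.23 ft.
Depth below ground = 634.7 − 500.23 = 134.5 ft.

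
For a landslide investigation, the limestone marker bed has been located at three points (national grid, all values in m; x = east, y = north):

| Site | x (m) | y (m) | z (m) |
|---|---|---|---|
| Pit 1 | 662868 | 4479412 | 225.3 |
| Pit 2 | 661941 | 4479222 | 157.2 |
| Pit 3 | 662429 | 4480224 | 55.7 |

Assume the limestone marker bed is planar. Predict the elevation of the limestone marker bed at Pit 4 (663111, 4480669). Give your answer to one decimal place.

59.3 m

Let the plane be z = a·x + b·y + c.
Pit 2−Pit 1: −927a − 190b = −68.1;  Pit 3−Pit 1: −439a + 812b = −169.6.
Solving gives a = 0.104673653, b = −0.152276190.
Then c = 225.3 − a·662868 − b·4479412 = 612948.28.
At (663111, 4480669): z = 69410.3 − 682299.2 + 612948.28 = 59.3 m.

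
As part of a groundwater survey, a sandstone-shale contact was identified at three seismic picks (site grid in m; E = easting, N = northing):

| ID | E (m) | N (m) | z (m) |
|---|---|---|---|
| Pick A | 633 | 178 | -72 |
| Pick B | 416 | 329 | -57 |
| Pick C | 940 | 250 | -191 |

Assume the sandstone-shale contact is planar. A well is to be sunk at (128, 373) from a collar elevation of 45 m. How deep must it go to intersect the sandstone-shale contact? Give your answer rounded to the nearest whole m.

Two edge vectors: Pick A→Pick B = (-217, 151, 15), Pick A→Pick C = (307, 72, -119).
Normal n = (Pick A→Pick B) × (Pick A→Pick C) = (-19049, -21218, -61981).
So ∂z/∂E = −n_x/n_z = −0.30734 and ∂z/∂N = −n_y/n_z = −0.34233.
Intercept c from Pick A: -72 + 194.54 + 60.93 = 183.48.
At (128, 373): z_contact = −39.3 − 127.7 + 183.48 = 16.5 m.
Depth below ground = 45 − 16.5 = 29 m.

29 m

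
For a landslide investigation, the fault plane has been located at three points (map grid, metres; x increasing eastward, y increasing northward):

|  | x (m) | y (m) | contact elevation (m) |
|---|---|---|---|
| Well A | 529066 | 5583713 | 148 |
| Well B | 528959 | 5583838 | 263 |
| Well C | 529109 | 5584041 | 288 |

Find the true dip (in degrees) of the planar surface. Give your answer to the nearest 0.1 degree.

35.0°

Two edge vectors: Well A→Well B = (-107, 125, 115), Well A→Well C = (43, 328, 140).
Normal n = (Well A→Well B) × (Well A→Well C) = (-20220, 19925, -40471).
So ∂z/∂x = −n_x/n_z = −0.49962 and ∂z/∂y = −n_y/n_z = 0.49233.
Gradient magnitude |∇z| = √(a² + b²) = √(0.24962 + 0.24239) = 0.70143.
True dip = arctan(0.70143) = 35.0°, dipping toward SE (azimuth ≈ 135°).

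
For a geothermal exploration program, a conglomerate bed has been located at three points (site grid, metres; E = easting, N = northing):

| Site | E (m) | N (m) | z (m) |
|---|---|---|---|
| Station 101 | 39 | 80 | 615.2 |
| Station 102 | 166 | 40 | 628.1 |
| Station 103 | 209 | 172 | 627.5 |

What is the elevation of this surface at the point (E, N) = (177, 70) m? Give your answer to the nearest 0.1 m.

628.1 m

Two edge vectors: Station 101→Station 102 = (127, -40, 12.9), Station 101→Station 103 = (170, 92, 12.3).
Normal n = (Station 101→Station 102) × (Station 101→Station 103) = (-1678.8, 630.9, 18484).
So ∂z/∂E = −n_x/n_z = 0.09082 and ∂z/∂N = −n_y/n_z = −0.03413.
Intercept c from Station 101: 615.2 − 3.54 + 2.73 = 614.39.
At (177, 70): z = 16.1 − 2.4 + 614.39 = 628.1 m.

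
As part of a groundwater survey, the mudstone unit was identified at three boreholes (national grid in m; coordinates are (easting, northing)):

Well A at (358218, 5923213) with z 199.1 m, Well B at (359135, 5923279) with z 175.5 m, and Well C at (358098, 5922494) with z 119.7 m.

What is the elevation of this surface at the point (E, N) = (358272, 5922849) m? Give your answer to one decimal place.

155.0 m

Two edge vectors: Well A→Well B = (917, 66, -23.6), Well A→Well C = (-120, -719, -79.4).
Normal n = (Well A→Well B) × (Well A→Well C) = (-22208.8, 75641.8, -651403).
So ∂z/∂E = −n_x/n_z = −0.034093794 and ∂z/∂N = −n_y/n_z = 0.116121357.
Intercept c from Well A: 199.1 + 12213.01 − 687811.53 = −675399.42.
At (358272, 5922849): z = −12214.9 + 687769.3 − 675399.42 = 155.0 m.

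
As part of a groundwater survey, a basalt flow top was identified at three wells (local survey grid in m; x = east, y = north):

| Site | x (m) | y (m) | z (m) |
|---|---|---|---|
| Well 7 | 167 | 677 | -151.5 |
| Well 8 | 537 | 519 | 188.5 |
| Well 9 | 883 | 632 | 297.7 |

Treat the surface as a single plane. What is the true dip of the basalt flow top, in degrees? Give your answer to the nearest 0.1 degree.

44.6°

Let the plane be z = a·x + b·y + c.
Well 8−Well 7: 370a − 158b = 340;  Well 9−Well 7: 716a − 45b = 449.2.
Solving gives a = 0.57706, b = −0.80056.
Gradient magnitude |∇z| = √(a² + b²) = √(0.33300 + 0.64089) = 0.98686.
True dip = arctan(0.98686) = 44.6°, dipping toward NW (azimuth ≈ 324°).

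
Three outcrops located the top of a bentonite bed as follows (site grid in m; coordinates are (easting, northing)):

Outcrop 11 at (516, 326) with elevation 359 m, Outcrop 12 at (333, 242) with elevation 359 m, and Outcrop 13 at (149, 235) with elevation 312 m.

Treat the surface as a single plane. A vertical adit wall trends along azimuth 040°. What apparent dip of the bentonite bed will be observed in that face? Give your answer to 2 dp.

15.95°

Two edge vectors: Outcrop 11→Outcrop 12 = (-183, -84, 0), Outcrop 11→Outcrop 13 = (-367, -91, -47).
Normal n = (Outcrop 11→Outcrop 12) × (Outcrop 11→Outcrop 13) = (3948, -8601, -14175).
So ∂z/∂E = −n_x/n_z = 0.27852 and ∂z/∂N = −n_y/n_z = −0.60677.
Unit vector along 040° is (sin 40°, cos 40°) = (0.6428, 0.7660).
Slope in that direction = a·(0.6428) + b·(0.7660) = −0.28579.
Apparent dip = arctan|0.28579| = 15.95° (true dip is 33.7°, so apparent ≤ true as expected).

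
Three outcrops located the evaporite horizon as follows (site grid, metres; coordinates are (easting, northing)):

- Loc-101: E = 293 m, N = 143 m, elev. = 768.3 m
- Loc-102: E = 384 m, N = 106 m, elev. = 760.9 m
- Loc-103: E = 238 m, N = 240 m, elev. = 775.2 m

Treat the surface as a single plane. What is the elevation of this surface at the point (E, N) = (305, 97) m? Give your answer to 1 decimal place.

Two edge vectors: Loc-101→Loc-102 = (91, -37, -7.4), Loc-101→Loc-103 = (-55, 97, 6.9).
Normal n = (Loc-101→Loc-102) × (Loc-101→Loc-103) = (462.5, -220.9, 6792).
So ∂z/∂E = −n_x/n_z = −0.06809 and ∂z/∂N = −n_y/n_z = 0.03252.
Intercept c from Loc-101: 768.3 + 19.95 − 4.65 = 783.60.
At (305, 97): z = −20.8 + 3.2 + 783.60 = 766.0 m.

766.0 m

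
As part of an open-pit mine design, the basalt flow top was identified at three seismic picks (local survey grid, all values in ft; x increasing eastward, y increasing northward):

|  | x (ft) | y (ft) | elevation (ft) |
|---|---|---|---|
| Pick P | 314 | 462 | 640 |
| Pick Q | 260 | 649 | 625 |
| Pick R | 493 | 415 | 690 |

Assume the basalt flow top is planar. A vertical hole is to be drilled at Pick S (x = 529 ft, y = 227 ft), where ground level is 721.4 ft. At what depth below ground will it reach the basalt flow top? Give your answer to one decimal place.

21.4 ft

Let the plane be z = a·x + b·y + c.
Pick Q−Pick P: −54a + 187b = −15;  Pick R−Pick P: 179a − 47b = 50.
Solving gives a = 0.27946, b = 0.00048.
Then c = 640 − a·314 − b·462 = 552.03.
At (529, 227): z_contact = 147.83 + 0.11 + 552.03 = 699.97 ft.
Depth below ground = 721.4 − 699.97 = 21.4 ft.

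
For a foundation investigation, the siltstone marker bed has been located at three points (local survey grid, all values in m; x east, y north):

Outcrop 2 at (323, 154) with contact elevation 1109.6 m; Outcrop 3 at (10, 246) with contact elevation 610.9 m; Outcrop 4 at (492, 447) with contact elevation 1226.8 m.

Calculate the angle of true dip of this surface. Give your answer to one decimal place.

Two edge vectors: Outcrop 2→Outcrop 3 = (-313, 92, -498.7), Outcrop 2→Outcrop 4 = (169, 293, 117.2).
Normal n = (Outcrop 2→Outcrop 3) × (Outcrop 2→Outcrop 4) = (156901.5, -47596.7, -107257).
So ∂z/∂x = −n_x/n_z = 1.46286 and ∂z/∂y = −n_y/n_z = −0.44376.
Gradient magnitude |∇z| = √(a² + b²) = √(2.13995 + 0.19693) = 1.52868.
True dip = arctan(1.52868) = 56.8°, dipping toward WNW (azimuth ≈ 287°).

56.8°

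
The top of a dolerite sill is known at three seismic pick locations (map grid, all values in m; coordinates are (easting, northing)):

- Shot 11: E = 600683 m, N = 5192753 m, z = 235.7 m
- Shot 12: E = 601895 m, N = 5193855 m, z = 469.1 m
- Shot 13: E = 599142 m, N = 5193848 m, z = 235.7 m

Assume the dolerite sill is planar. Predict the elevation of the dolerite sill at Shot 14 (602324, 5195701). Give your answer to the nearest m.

725 m

Let the plane be z = a·E + b·N + c.
Shot 12−Shot 11: 1212a + 1102b = 233.4;  Shot 13−Shot 11: −1541a + 1095b = 0.
Solving gives a = 0.08447795, b = 0.11888632.
Then c = 235.7 − a·600683 − b·5192753 = −667856.06.
At (602324, 5195701): z = 50883.1 + 617697.8 − 667856.06 = 724.8 m.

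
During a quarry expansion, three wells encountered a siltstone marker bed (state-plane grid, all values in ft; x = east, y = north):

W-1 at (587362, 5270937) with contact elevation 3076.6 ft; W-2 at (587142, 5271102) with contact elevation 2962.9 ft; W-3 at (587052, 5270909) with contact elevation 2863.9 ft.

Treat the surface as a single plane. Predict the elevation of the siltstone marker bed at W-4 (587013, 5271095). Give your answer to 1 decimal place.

Two edge vectors: W-1→W-2 = (-220, 165, -113.7), W-1→W-3 = (-310, -28, -212.7).
Normal n = (W-1→W-2) × (W-1→W-3) = (-38279.1, -11547, 57310).
So ∂z/∂x = −n_x/n_z = 0.667930553 and ∂z/∂y = −n_y/n_z = 0.201483162.
Intercept c from W-1: 3076.6 − 392317.03 − 1062005.05 = −1451245.48.
At (587013, 5271095): z = 392083.9 + 1062036.9 − 1451245.48 = 2875.3 ft.

2875.3 ft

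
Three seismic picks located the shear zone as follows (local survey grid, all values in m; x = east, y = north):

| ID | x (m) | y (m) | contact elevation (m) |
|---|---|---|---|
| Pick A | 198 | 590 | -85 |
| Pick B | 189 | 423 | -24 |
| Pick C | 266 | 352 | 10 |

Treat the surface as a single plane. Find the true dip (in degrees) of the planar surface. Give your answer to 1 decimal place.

21.0°

Two edge vectors: Pick A→Pick B = (-9, -167, 61), Pick A→Pick C = (68, -238, 95).
Normal n = (Pick A→Pick B) × (Pick A→Pick C) = (-1347, 5003, 13498).
So ∂z/∂x = −n_x/n_z = 0.09979 and ∂z/∂y = −n_y/n_z = −0.37065.
Gradient magnitude |∇z| = √(a² + b²) = √(0.00996 + 0.13738) = 0.38385.
True dip = arctan(0.38385) = 21.0°, dipping toward NNW (azimuth ≈ 345°).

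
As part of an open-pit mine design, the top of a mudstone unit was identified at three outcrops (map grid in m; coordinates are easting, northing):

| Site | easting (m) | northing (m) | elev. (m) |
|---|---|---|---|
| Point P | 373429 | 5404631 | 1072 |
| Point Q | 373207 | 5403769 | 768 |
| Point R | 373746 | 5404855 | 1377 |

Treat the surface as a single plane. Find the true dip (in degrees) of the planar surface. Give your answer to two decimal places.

41.38°

Let the plane be z = a·easting + b·northing + c.
Point Q−Point P: −222a − 862b = −304;  Point R−Point P: 317a + 224b = 305.
Solving gives a = 0.87155, b = 0.12821.
Gradient magnitude |∇z| = √(a² + b²) = √(0.75960 + 0.01644) = 0.88093.
True dip = arctan(0.88093) = 41.38°, dipping toward W (azimuth ≈ 262°).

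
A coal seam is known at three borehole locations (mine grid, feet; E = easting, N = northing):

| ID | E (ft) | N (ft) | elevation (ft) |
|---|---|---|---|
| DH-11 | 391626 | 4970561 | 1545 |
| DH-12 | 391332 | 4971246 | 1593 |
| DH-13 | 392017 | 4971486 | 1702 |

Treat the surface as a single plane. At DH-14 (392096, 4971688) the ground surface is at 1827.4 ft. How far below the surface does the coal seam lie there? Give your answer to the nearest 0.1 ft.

Let the plane be z = a·E + b·N + c.
DH-12−DH-11: −294a + 685b = 48;  DH-13−DH-11: 391a + 925b = 157.
Solving gives a = 0.116981761, b = 0.120281223.
Then c = 1545 − a·391626 − b·4970561 = −642133.26.
At (392096, 4971688): z_contact = 45868.08 + 598000.71 − 642133.26 = 1735.54 ft.
Depth below ground = 1827.4 − 1735.54 = 91.9 ft.

91.9 ft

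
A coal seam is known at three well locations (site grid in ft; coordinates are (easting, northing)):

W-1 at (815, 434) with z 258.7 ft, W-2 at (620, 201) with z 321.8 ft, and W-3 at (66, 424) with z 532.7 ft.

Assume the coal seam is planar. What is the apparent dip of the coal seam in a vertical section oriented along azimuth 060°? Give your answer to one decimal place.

Two edge vectors: W-1→W-2 = (-195, -233, 63.1), W-1→W-3 = (-749, -10, 274).
Normal n = (W-1→W-2) × (W-1→W-3) = (-63211, 6168.1, -172567).
So ∂z/∂E = −n_x/n_z = −0.36630 and ∂z/∂N = −n_y/n_z = 0.03574.
Unit vector along 060° is (sin 60°, cos 60°) = (0.8660, 0.5000).
Slope in that direction = a·(0.8660) + b·(0.5000) = −0.29935.
Apparent dip = arctan|0.29935| = 16.7° (true dip is 20.2°, so apparent ≤ true as expected).

16.7°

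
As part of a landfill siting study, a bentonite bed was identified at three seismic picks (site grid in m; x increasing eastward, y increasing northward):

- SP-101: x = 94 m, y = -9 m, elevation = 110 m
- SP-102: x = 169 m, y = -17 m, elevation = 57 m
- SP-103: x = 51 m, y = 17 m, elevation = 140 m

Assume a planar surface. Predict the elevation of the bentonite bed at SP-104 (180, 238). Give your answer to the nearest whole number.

45 m

Let the plane be z = a·x + b·y + c.
SP-102−SP-101: 75a − 8b = −53;  SP-103−SP-101: −43a + 26b = 30.
Solving gives a = −0.70859, b = −0.01806.
Then c = 110 − a·94 − b·-9 = 176.45.
At (180, 238): z = −127.5 − 4.3 + 176.45 = 44.6 m.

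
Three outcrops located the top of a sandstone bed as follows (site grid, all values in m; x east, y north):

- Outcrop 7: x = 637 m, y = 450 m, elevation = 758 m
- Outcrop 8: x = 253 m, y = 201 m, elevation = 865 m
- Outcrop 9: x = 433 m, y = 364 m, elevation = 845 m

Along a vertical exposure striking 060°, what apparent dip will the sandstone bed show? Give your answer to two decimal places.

Let the plane be z = a·x + b·y + c.
Outcrop 8−Outcrop 7: −384a − 249b = 107;  Outcrop 9−Outcrop 7: −204a − 86b = 87.
Solving gives a = −0.70116, b = 0.65159.
Unit vector along 060° is (sin 60°, cos 60°) = (0.8660, 0.5000).
Slope in that direction = a·(0.8660) + b·(0.5000) = −0.28143.
Apparent dip = arctan|0.28143| = 15.72° (true dip is 43.7°, so apparent ≤ true as expected).

15.72°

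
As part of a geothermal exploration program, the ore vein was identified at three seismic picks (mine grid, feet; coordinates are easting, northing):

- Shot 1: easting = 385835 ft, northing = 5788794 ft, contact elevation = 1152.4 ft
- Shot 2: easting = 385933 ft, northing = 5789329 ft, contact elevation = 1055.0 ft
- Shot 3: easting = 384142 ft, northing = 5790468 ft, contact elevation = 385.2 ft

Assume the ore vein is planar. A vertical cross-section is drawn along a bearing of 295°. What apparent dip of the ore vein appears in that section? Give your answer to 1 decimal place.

Two edge vectors: Shot 1→Shot 2 = (98, 535, -97.4), Shot 1→Shot 3 = (-1693, 1674, -767.2).
Normal n = (Shot 1→Shot 2) × (Shot 1→Shot 3) = (-247404.4, 240083.8, 1069807).
So ∂z/∂easting = −n_x/n_z = 0.23126 and ∂z/∂northing = −n_y/n_z = −0.22442.
Unit vector along 295° is (sin 295°, cos 295°) = (-0.9063, 0.4226).
Slope in that direction = a·(-0.9063) + b·(0.4226) = −0.30444.
Apparent dip = arctan|0.30444| = 16.9° (true dip is 17.9°, so apparent ≤ true as expected).

16.9°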